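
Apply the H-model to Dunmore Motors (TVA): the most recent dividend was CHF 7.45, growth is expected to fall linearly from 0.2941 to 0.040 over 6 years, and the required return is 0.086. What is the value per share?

CHF 291.89

H-model: P₀ = D₀[(1+g_L) + H(g_S−g_L)]/(r−g_L), with H = 6/2 = 3.
P₀ = 7.45 × [(1+0.04) + 3×(0.2941−0.04)] / (0.086−0.04)
   = 7.45 × 1.8023 / 0.046 = 291.8942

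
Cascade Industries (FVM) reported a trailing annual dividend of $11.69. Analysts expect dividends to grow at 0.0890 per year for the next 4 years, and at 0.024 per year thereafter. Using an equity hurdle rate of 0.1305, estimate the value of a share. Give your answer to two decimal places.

Two-stage DDM. Project D₁…D_4 at 0.089, terminal growth 0.024, discount at r = 0.1305.
D_1 = 12.7304
D_2 = 13.8634
D_3 = 15.0973
D_4 = 16.4409
Terminal value at t=4: TV = D_5/(r−g) = 16.8355/(0.1305−0.024) = 158.0798
P₀ = 12.7304/(1+0.1305)^1 + 13.8634/(1+0.1305)^2 + 15.0973/(1+0.1305)^3 + 16.4409/(1+0.1305)^4 + 158.0798/(1+0.1305)^4 = 139.4052

$139.41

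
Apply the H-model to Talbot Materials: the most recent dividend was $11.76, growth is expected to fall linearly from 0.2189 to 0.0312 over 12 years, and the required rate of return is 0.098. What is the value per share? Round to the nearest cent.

$379.81

H-model: P₀ = D₀[(1+g_L) + H(g_S−g_L)]/(r−g_L), with H = 12/2 = 6.
P₀ = 11.76 × [(1+0.0312) + 6×(0.2189−0.0312)] / (0.098−0.0312)
   = 11.76 × 2.1574 / 0.0668 = 379.8057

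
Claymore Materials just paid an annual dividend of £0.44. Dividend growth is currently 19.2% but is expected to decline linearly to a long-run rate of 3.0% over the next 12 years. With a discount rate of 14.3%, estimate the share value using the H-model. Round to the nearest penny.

£7.80

H-model: P₀ = D₀[(1+g_L) + H(g_S−g_L)]/(r−g_L), with H = 12/2 = 6.
P₀ = 0.44 × [(1+0.03) + 6×(0.192−0.03)] / (0.143−0.03)
   = 0.44 × 2.0020 / 0.113 = 7.7954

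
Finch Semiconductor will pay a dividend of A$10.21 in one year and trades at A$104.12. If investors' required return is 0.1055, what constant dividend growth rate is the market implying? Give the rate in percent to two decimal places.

From P₀ = D₁/(r − g), the implied growth is g = r − D₁/P₀.
g = 0.1055 − 10.21/104.12 = 0.1055 − 0.09806 = 0.00744

0.74%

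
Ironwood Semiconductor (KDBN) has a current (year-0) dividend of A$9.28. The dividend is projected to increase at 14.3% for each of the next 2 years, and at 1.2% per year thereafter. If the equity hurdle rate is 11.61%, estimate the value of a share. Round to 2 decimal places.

A$113.85

Two-stage DDM. Project D₁…D_2 at 0.143, terminal growth 0.012, discount at r = 0.1161.
D_1 = 10.6070
D_2 = 12.1238
Terminal value at t=2: TV = D_3/(r−g) = 12.2693/(0.1161−0.012) = 117.8610
P₀ = 10.6070/(1+0.1161)^1 + 12.1238/(1+0.1161)^2 + 117.8610/(1+0.1161)^2 = 113.8523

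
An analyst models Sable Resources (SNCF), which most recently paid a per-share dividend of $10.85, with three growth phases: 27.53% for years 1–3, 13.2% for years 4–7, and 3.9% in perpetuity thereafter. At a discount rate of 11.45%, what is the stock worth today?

$348.60

Three-stage DDM. Project D₁…D_7; terminal Gordon value at t=7 with g = 0.039; discount at r = 0.1145.
D_1 = 13.8370
D_2 = 17.6463
D_3 = 22.5044
D_4 = 25.4749
D_5 = 28.8376
D_6 = 32.6442
D_7 = 36.9532
TV_7 = 38.3944/(0.1145−0.039) = 508.5353
P₀ = Σ Dₜ/(1+r)ᵗ + TV_7/(1+r)^7 = 348.5983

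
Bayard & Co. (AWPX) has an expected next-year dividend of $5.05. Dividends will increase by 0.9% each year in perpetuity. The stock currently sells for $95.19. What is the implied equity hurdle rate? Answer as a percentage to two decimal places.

Rearranging the constant-growth DDM: r = D₁/P₀ + g.
r = 5.0500 / 95.19 + 0.009 = 0.05305 + 0.009 = 0.06205

6.21%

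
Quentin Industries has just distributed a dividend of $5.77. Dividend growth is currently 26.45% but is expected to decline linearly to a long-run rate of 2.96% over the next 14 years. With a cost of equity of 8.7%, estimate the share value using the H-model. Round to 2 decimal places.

$268.79

H-model: P₀ = D₀[(1+g_L) + H(g_S−g_L)]/(r−g_L), with H = 14/2 = 7.
P₀ = 5.77 × [(1+0.0296) + 7×(0.2645−0.0296)] / (0.087−0.0296)
   = 5.77 × 2.6739 / 0.0574 = 268.7875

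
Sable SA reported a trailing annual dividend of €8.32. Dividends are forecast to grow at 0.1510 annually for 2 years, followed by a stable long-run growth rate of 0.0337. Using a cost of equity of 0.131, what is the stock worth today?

€108.63

Two-stage DDM. Project D₁…D_2 at 0.151, terminal growth 0.0337, discount at r = 0.131.
D_1 = 9.5763
D_2 = 11.0223
Terminal value at t=2: TV = D_3/(r−g) = 11.3938/(0.131−0.0337) = 117.0997
P₀ = 9.5763/(1+0.131)^1 + 11.0223/(1+0.131)^2 + 117.0997/(1+0.131)^2 = 108.6281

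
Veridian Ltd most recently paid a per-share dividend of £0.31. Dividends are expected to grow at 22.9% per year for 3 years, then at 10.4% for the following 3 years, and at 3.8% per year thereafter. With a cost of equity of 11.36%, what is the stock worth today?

Three-stage DDM. Project D₁…D_6; terminal Gordon value at t=6 with g = 0.038; discount at r = 0.1136.
D_1 = 0.3810
D_2 = 0.4682
D_3 = 0.5755
D_4 = 0.6353
D_5 = 0.7014
D_6 = 0.7743
TV_6 = 0.8038/(0.1136−0.038) = 10.6316
P₀ = Σ Dₜ/(1+r)ᵗ + TV_6/(1+r)^6 = 7.9398

£7.94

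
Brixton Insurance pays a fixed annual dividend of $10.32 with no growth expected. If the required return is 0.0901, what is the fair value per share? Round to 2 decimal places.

$114.54

Zero-growth DDM (perpetuity): P₀ = D/r = 10.32 / 0.0901 = 114.5394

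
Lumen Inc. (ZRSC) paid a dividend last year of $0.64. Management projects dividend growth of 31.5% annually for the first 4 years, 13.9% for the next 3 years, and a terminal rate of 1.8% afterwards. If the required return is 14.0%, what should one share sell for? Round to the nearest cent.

$16.53

Three-stage DDM. Project D₁…D_7; terminal Gordon value at t=7 with g = 0.018; discount at r = 0.14.
D_1 = 0.8416
D_2 = 1.1067
D_3 = 1.4553
D_4 = 1.9137
D_5 = 2.1798
D_6 = 2.4827
D_7 = 2.8278
TV_7 = 2.8787/(0.14−0.018) = 23.5962
P₀ = Σ Dₜ/(1+r)ᵗ + TV_7/(1+r)^7 = 16.5284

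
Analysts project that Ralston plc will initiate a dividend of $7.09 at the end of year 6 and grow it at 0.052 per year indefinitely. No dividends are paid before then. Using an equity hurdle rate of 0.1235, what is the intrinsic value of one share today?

Deferred-dividend DDM. At t=5 the remaining stream is a growing perpetuity with first payment D_6 = 7.09.
V_5 = D_6/(r−g) = 7.09/(0.1235−0.052) = 99.1608
P₀ = V_5/(1+r)^5 = 99.1608/(1+0.1235)^5 = 55.3955

$55.40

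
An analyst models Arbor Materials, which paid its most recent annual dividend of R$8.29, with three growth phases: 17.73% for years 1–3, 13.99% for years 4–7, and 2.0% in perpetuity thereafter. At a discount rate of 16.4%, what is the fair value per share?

R$113.89

Three-stage DDM. Project D₁…D_7; terminal Gordon value at t=7 with g = 0.02; discount at r = 0.164.
D_1 = 9.7598
D_2 = 11.4902
D_3 = 13.5275
D_4 = 15.4199
D_5 = 17.5772
D_6 = 20.0362
D_7 = 22.8393
TV_7 = 23.2961/(0.164−0.02) = 161.7784
P₀ = Σ Dₜ/(1+r)ᵗ + TV_7/(1+r)^7 = 113.8920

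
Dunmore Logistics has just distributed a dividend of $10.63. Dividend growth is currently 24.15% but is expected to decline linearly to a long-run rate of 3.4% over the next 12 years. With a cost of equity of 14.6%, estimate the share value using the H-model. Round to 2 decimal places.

$216.30

H-model: P₀ = D₀[(1+g_L) + H(g_S−g_L)]/(r−g_L), with H = 12/2 = 6.
P₀ = 10.63 × [(1+0.034) + 6×(0.2415−0.034)] / (0.146−0.034)
   = 10.63 × 2.2790 / 0.112 = 216.3015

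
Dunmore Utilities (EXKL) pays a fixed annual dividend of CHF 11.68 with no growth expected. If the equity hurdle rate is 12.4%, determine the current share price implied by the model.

Zero-growth DDM (perpetuity): P₀ = D/r = 11.68 / 0.124 = 94.1935

CHF 94.19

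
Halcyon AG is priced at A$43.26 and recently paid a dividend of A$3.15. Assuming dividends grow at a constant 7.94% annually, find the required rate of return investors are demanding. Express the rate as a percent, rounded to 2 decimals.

Rearranging the constant-growth DDM: r = D₁/P₀ + g.
D₁ = 3.15 × (1 + 0.0794) = 3.4001.
r = 3.4001 / 43.26 + 0.0794 = 0.07860 + 0.0794 = 0.15800

15.80%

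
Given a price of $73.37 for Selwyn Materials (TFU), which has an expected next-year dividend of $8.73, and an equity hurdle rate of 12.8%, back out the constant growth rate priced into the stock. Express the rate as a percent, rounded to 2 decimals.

From P₀ = D₁/(r − g), the implied growth is g = r − D₁/P₀.
g = 0.128 − 8.73/73.37 = 0.128 − 0.11899 = 0.00901

0.90%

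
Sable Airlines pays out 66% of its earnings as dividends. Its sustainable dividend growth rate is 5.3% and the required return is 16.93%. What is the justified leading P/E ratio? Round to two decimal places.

5.67

Justified leading P/E = b/(r−g) = 0.66/(0.1693−0.053) = 5.6750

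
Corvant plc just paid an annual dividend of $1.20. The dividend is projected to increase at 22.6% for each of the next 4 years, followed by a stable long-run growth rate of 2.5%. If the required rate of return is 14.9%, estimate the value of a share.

Two-stage DDM. Project D₁…D_4 at 0.226, terminal growth 0.025, discount at r = 0.149.
D_1 = 1.4712
D_2 = 1.8037
D_3 = 2.2113
D_4 = 2.7111
Terminal value at t=4: TV = D_5/(r−g) = 2.7789/(0.149−0.025) = 22.4102
P₀ = 1.4712/(1+0.149)^1 + 1.8037/(1+0.149)^2 + 2.2113/(1+0.149)^3 + 2.7111/(1+0.149)^4 + 22.4102/(1+0.149)^4 = 18.5177

$18.52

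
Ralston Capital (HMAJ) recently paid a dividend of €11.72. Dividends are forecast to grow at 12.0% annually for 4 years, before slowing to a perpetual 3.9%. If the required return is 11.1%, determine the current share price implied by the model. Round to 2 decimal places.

€222.51

Two-stage DDM. Project D₁…D_4 at 0.12, terminal growth 0.039, discount at r = 0.111.
D_1 = 13.1264
D_2 = 14.7016
D_3 = 16.4658
D_4 = 18.4416
Terminal value at t=4: TV = D_5/(r−g) = 19.1609/(0.111−0.039) = 266.1232
P₀ = 13.1264/(1+0.111)^1 + 14.7016/(1+0.111)^2 + 16.4658/(1+0.111)^3 + 18.4416/(1+0.111)^4 + 266.1232/(1+0.111)^4 = 222.5104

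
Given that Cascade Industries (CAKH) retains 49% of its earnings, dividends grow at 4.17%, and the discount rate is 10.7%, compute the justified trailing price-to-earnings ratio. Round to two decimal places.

8.14

Payout ratio b = 1 − 0.49 = 0.51.
Justified trailing P/E = b(1+g)/(r−g) = 0.51×(1+0.0417)/(0.107−0.0417) = 8.1358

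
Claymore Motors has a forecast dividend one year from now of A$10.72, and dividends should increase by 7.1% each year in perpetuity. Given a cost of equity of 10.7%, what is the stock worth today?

A$297.78

Gordon growth model: P₀ = D₁/(r − g), with D₁ = 10.72 given directly.
P₀ = 10.7200 / (0.107 − 0.071) = 10.7200 / 0.036 = 297.7778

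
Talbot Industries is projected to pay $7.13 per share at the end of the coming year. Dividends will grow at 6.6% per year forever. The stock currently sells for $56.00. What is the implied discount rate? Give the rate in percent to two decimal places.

Rearranging the constant-growth DDM: r = D₁/P₀ + g.
r = 7.1300 / 56.00 + 0.066 = 0.12732 + 0.066 = 0.19332

19.33%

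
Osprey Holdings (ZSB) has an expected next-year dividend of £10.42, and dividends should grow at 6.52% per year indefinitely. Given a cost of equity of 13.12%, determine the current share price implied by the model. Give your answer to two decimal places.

£157.88

Gordon growth model: P₀ = D₁/(r − g), with D₁ = 10.42 given directly.
P₀ = 10.4200 / (0.1312 − 0.0652) = 10.4200 / 0.066 = 157.8788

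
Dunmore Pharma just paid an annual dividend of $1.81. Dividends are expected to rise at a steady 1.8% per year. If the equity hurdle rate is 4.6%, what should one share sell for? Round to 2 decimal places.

$65.81

Gordon growth model: P₀ = D₁/(r − g). D₁ = 1.81 × (1 + 0.018) = 1.8426.
P₀ = 1.8426 / (0.046 − 0.018) = 1.8426 / 0.028 = 65.8064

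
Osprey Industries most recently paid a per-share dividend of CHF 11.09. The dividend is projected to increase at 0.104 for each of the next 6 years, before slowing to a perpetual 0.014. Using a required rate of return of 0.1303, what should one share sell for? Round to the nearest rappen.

CHF 145.28

Two-stage DDM. Project D₁…D_6 at 0.104, terminal growth 0.014, discount at r = 0.1303.
D_1 = 12.2434
D_2 = 13.5167
D_3 = 14.9224
D_4 = 16.4743
D_5 = 18.1877
D_6 = 20.0792
Terminal value at t=6: TV = D_7/(r−g) = 20.3603/(0.1303−0.014) = 175.0670
P₀ = 12.2434/(1+0.1303)^1 + 13.5167/(1+0.1303)^2 + 14.9224/(1+0.1303)^3 + 16.4743/(1+0.1303)^4 + 18.1877/(1+0.1303)^5 + 20.0792/(1+0.1303)^6 + 175.0670/(1+0.1303)^6 = 145.2805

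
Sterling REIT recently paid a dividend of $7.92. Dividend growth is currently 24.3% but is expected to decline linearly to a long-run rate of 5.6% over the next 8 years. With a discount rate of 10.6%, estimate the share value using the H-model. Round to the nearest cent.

H-model: P₀ = D₀[(1+g_L) + H(g_S−g_L)]/(r−g_L), with H = 8/2 = 4.
P₀ = 7.92 × [(1+0.056) + 4×(0.243−0.056)] / (0.106−0.056)
   = 7.92 × 1.8040 / 0.05 = 285.7536

$285.75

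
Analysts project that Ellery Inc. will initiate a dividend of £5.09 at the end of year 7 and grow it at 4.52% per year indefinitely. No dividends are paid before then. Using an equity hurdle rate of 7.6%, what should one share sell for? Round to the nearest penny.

£106.49

Deferred-dividend DDM. At t=6 the remaining stream is a growing perpetuity with first payment D_7 = 5.09.
V_6 = D_7/(r−g) = 5.09/(0.076−0.0452) = 165.2597
P₀ = V_6/(1+r)^6 = 165.2597/(1+0.076)^6 = 106.4862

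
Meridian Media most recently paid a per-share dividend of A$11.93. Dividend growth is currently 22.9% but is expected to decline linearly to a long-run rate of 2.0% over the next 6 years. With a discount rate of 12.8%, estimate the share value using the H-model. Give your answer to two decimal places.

H-model: P₀ = D₀[(1+g_L) + H(g_S−g_L)]/(r−g_L), with H = 6/2 = 3.
P₀ = 11.93 × [(1+0.02) + 3×(0.229−0.02)] / (0.128−0.02)
   = 11.93 × 1.6470 / 0.108 = 181.9325

A$181.93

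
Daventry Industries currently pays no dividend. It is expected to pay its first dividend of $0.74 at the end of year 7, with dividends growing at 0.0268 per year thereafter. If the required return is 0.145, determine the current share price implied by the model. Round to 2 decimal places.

$2.78

Deferred-dividend DDM. At t=6 the remaining stream is a growing perpetuity with first payment D_7 = 0.74.
V_6 = D_7/(r−g) = 0.74/(0.145−0.0268) = 6.2606
P₀ = V_6/(1+r)^6 = 6.2606/(1+0.145)^6 = 2.7783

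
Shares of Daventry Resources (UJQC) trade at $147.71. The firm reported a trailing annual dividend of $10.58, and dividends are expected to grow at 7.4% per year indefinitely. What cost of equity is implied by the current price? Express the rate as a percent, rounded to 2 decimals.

15.09%

Rearranging the constant-growth DDM: r = D₁/P₀ + g.
D₁ = 10.58 × (1 + 0.074) = 11.3629.
r = 11.3629 / 147.71 + 0.074 = 0.07693 + 0.074 = 0.15093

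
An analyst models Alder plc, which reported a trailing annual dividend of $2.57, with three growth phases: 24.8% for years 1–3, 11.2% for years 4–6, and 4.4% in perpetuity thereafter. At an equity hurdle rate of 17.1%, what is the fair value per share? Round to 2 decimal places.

Three-stage DDM. Project D₁…D_6; terminal Gordon value at t=6 with g = 0.044; discount at r = 0.171.
D_1 = 3.2074
D_2 = 4.0028
D_3 = 4.9955
D_4 = 5.5550
D_5 = 6.1771
D_6 = 6.8690
TV_6 = 7.1712/(0.171−0.044) = 56.4661
P₀ = Σ Dₜ/(1+r)ᵗ + TV_6/(1+r)^6 = 39.0931

$39.09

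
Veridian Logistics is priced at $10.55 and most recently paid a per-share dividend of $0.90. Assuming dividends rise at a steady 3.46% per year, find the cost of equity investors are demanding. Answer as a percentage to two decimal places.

Rearranging the constant-growth DDM: r = D₁/P₀ + g.
D₁ = 0.90 × (1 + 0.0346) = 0.9311.
r = 0.9311 / 10.55 + 0.0346 = 0.08826 + 0.0346 = 0.12286

12.29%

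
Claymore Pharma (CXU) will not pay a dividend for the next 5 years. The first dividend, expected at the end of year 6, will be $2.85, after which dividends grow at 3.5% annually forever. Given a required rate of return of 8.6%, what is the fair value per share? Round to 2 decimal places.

$36.99

Deferred-dividend DDM. At t=5 the remaining stream is a growing perpetuity with first payment D_6 = 2.85.
V_5 = D_6/(r−g) = 2.85/(0.086−0.035) = 55.8824
P₀ = V_5/(1+r)^5 = 55.8824/(1+0.086)^5 = 36.9935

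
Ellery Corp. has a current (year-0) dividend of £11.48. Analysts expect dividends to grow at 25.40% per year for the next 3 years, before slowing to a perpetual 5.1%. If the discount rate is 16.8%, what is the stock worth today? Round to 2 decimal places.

Two-stage DDM. Project D₁…D_3 at 0.254, terminal growth 0.051, discount at r = 0.168.
D_1 = 14.3959
D_2 = 18.0525
D_3 = 22.6378
Terminal value at t=3: TV = D_4/(r−g) = 23.7923/(0.168−0.051) = 203.3534
P₀ = 14.3959/(1+0.168)^1 + 18.0525/(1+0.168)^2 + 22.6378/(1+0.168)^3 + 203.3534/(1+0.168)^3 = 167.3864

£167.39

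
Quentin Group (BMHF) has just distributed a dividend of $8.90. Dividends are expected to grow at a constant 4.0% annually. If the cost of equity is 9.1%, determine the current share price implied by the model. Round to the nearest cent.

Gordon growth model: P₀ = D₁/(r − g). D₁ = 8.90 × (1 + 0.04) = 9.2560.
P₀ = 9.2560 / (0.091 − 0.04) = 9.2560 / 0.051 = 181.4902

$181.49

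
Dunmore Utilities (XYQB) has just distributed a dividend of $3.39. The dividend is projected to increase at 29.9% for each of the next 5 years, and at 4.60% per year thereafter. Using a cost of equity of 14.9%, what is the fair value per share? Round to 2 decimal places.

$88.45

Two-stage DDM. Project D₁…D_5 at 0.299, terminal growth 0.046, discount at r = 0.149.
D_1 = 4.4036
D_2 = 5.7203
D_3 = 7.4307
D_4 = 9.6524
D_5 = 12.5385
Terminal value at t=5: TV = D_6/(r−g) = 13.1153/(0.149−0.046) = 127.3327
P₀ = 4.4036/(1+0.149)^1 + 5.7203/(1+0.149)^2 + 7.4307/(1+0.149)^3 + 9.6524/(1+0.149)^4 + 12.5385/(1+0.149)^5 + 127.3327/(1+0.149)^5 = 88.4459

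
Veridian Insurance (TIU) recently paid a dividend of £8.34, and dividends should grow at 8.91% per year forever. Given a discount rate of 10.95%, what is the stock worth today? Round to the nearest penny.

£445.25

Gordon growth model: P₀ = D₁/(r − g). D₁ = 8.34 × (1 + 0.0891) = 9.0831.
P₀ = 9.0831 / (0.1095 − 0.0891) = 9.0831 / 0.0204 = 445.2497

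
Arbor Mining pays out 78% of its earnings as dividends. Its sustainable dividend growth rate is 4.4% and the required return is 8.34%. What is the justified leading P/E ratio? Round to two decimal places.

Justified leading P/E = b/(r−g) = 0.78/(0.0834−0.044) = 19.7970

19.80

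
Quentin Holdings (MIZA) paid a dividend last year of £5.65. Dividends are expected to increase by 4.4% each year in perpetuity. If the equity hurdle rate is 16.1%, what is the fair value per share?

Gordon growth model: P₀ = D₁/(r − g). D₁ = 5.65 × (1 + 0.044) = 5.8986.
P₀ = 5.8986 / (0.161 − 0.044) = 5.8986 / 0.117 = 50.4154

£50.42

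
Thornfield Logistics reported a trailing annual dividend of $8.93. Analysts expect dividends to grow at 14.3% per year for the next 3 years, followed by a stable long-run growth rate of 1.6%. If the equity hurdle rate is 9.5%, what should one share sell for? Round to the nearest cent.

Two-stage DDM. Project D₁…D_3 at 0.143, terminal growth 0.016, discount at r = 0.095.
D_1 = 10.2070
D_2 = 11.6666
D_3 = 13.3349
Terminal value at t=3: TV = D_4/(r−g) = 13.5483/(0.095−0.016) = 171.4971
P₀ = 10.2070/(1+0.095)^1 + 11.6666/(1+0.095)^2 + 13.3349/(1+0.095)^3 + 171.4971/(1+0.095)^3 = 159.8295

$159.83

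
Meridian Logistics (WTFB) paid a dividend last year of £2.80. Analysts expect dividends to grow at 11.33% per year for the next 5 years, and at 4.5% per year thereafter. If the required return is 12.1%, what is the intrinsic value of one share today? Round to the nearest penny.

Two-stage DDM. Project D₁…D_5 at 0.1133, terminal growth 0.045, discount at r = 0.121.
D_1 = 3.1172
D_2 = 3.4704
D_3 = 3.8636
D_4 = 4.3014
D_5 = 4.7887
Terminal value at t=5: TV = D_6/(r−g) = 5.0042/(0.121−0.045) = 65.8448
P₀ = 3.1172/(1+0.121)^1 + 3.4704/(1+0.121)^2 + 3.8636/(1+0.121)^3 + 4.3014/(1+0.121)^4 + 4.7887/(1+0.121)^5 + 65.8448/(1+0.121)^5 = 50.9099

£50.91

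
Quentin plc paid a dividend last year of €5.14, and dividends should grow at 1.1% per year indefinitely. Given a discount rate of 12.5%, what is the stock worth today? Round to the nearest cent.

€45.58

Gordon growth model: P₀ = D₁/(r − g). D₁ = 5.14 × (1 + 0.011) = 5.1965.
P₀ = 5.1965 / (0.125 − 0.011) = 5.1965 / 0.114 = 45.5837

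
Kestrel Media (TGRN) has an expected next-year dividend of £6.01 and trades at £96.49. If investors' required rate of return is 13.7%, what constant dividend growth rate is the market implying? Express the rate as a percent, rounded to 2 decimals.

From P₀ = D₁/(r − g), the implied growth is g = r − D₁/P₀.
g = 0.137 − 6.01/96.49 = 0.137 − 0.06229 = 0.07471

7.47%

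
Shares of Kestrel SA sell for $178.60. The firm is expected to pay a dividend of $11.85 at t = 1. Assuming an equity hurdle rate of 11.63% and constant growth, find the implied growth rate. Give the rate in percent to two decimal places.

From P₀ = D₁/(r − g), the implied growth is g = r − D₁/P₀.
g = 0.1163 − 11.85/178.60 = 0.1163 − 0.06635 = 0.04995

5.00%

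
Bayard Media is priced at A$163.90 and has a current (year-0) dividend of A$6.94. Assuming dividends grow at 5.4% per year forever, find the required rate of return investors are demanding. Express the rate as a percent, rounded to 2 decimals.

9.86%

Rearranging the constant-growth DDM: r = D₁/P₀ + g.
D₁ = 6.94 × (1 + 0.054) = 7.3148.
r = 7.3148 / 163.90 + 0.054 = 0.04463 + 0.054 = 0.09863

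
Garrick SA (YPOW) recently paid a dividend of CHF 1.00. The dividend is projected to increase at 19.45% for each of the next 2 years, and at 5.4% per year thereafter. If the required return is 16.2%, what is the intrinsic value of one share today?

CHF 12.40

Two-stage DDM. Project D₁…D_2 at 0.1945, terminal growth 0.054, discount at r = 0.162.
D_1 = 1.1945
D_2 = 1.4268
Terminal value at t=2: TV = D_3/(r−g) = 1.5039/(0.162−0.054) = 13.9248
P₀ = 1.1945/(1+0.162)^1 + 1.4268/(1+0.162)^2 + 13.9248/(1+0.162)^2 = 12.3975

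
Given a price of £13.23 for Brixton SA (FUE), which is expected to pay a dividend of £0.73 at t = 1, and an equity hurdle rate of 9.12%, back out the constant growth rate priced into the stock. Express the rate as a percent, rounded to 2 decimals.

3.60%

From P₀ = D₁/(r − g), the implied growth is g = r − D₁/P₀.
g = 0.0912 − 0.73/13.23 = 0.0912 − 0.05518 = 0.03602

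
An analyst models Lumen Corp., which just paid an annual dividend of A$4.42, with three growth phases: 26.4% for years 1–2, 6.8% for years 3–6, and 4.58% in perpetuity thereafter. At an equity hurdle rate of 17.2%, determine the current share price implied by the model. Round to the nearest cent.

A$55.68

Three-stage DDM. Project D₁…D_6; terminal Gordon value at t=6 with g = 0.0458; discount at r = 0.172.
D_1 = 5.5869
D_2 = 7.0618
D_3 = 7.5420
D_4 = 8.0549
D_5 = 8.6026
D_6 = 9.1876
TV_6 = 9.6084/(0.172−0.0458) = 76.1361
P₀ = Σ Dₜ/(1+r)ᵗ + TV_6/(1+r)^6 = 55.6760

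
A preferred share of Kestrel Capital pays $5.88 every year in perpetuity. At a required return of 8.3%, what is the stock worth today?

$70.84

Zero-growth DDM (perpetuity): P₀ = D/r = 5.88 / 0.083 = 70.8434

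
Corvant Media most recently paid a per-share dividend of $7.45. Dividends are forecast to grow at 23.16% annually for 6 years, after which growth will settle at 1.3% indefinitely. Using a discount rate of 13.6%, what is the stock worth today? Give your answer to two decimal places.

$159.51

Two-stage DDM. Project D₁…D_6 at 0.2316, terminal growth 0.013, discount at r = 0.136.
D_1 = 9.1754
D_2 = 11.3004
D_3 = 13.9176
D_4 = 17.1410
D_5 = 21.1108
D_6 = 26.0001
Terminal value at t=6: TV = D_7/(r−g) = 26.3381/(0.136−0.013) = 214.1306
P₀ = 9.1754/(1+0.136)^1 + 11.3004/(1+0.136)^2 + 13.9176/(1+0.136)^3 + 17.1410/(1+0.136)^4 + 21.1108/(1+0.136)^5 + 26.0001/(1+0.136)^6 + 214.1306/(1+0.136)^6 = 159.5104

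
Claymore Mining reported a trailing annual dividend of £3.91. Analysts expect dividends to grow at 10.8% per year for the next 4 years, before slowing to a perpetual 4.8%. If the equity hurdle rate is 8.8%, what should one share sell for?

£126.56

Two-stage DDM. Project D₁…D_4 at 0.108, terminal growth 0.048, discount at r = 0.088.
D_1 = 4.3323
D_2 = 4.8002
D_3 = 5.3186
D_4 = 5.8930
Terminal value at t=4: TV = D_5/(r−g) = 6.1759/(0.088−0.048) = 154.3964
P₀ = 4.3323/(1+0.088)^1 + 4.8002/(1+0.088)^2 + 5.3186/(1+0.088)^3 + 5.8930/(1+0.088)^4 + 154.3964/(1+0.088)^4 = 126.5568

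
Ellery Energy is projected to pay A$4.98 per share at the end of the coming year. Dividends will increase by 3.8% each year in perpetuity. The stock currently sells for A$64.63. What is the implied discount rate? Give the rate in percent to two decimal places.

Rearranging the constant-growth DDM: r = D₁/P₀ + g.
r = 4.9800 / 64.63 + 0.038 = 0.07705 + 0.038 = 0.11505

11.51%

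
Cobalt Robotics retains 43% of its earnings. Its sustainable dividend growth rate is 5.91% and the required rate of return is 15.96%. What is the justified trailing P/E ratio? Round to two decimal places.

Payout ratio b = 1 − 0.43 = 0.57.
Justified trailing P/E = b(1+g)/(r−g) = 0.57×(1+0.0591)/(0.1596−0.0591) = 6.0068

6.01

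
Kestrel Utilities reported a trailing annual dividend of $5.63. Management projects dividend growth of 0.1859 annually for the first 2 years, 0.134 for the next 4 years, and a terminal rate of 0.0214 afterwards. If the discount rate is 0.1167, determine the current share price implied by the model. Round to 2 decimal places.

$111.09

Three-stage DDM. Project D₁…D_6; terminal Gordon value at t=6 with g = 0.0214; discount at r = 0.1167.
D_1 = 6.6766
D_2 = 7.9178
D_3 = 8.9788
D_4 = 10.1819
D_5 = 11.5463
D_6 = 13.0935
TV_6 = 13.3737/(0.1167−0.0214) = 140.3330
P₀ = Σ Dₜ/(1+r)ᵗ + TV_6/(1+r)^6 = 111.0918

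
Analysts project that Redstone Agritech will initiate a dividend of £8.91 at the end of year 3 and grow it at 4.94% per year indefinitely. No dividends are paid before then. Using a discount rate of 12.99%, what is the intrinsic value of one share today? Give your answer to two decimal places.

£86.70

Deferred-dividend DDM. At t=2 the remaining stream is a growing perpetuity with first payment D_3 = 8.91.
V_2 = D_3/(r−g) = 8.91/(0.1299−0.0494) = 110.6832
P₀ = V_2/(1+r)^2 = 110.6832/(1+0.1299)^2 = 86.6965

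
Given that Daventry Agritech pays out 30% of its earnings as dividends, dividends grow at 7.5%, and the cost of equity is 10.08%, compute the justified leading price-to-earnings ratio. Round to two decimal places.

Justified leading P/E = b/(r−g) = 0.30/(0.1008−0.075) = 11.6279

11.63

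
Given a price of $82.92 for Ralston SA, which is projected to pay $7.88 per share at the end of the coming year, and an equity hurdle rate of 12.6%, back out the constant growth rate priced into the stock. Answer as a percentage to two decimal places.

From P₀ = D₁/(r − g), the implied growth is g = r − D₁/P₀.
g = 0.126 − 7.88/82.92 = 0.126 − 0.09503 = 0.03097

3.10%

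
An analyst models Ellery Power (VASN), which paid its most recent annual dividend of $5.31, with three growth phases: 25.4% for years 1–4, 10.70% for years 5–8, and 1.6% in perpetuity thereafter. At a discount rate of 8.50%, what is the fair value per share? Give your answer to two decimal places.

Three-stage DDM. Project D₁…D_8; terminal Gordon value at t=8 with g = 0.016; discount at r = 0.085.
D_1 = 6.6587
D_2 = 8.3501
D_3 = 10.4710
D_4 = 13.1306
D_5 = 14.5356
D_6 = 16.0909
D_7 = 17.8126
D_8 = 19.7186
TV_8 = 20.0341/(0.085−0.016) = 290.3486
P₀ = Σ Dₜ/(1+r)ᵗ + TV_8/(1+r)^8 = 221.9376

$221.94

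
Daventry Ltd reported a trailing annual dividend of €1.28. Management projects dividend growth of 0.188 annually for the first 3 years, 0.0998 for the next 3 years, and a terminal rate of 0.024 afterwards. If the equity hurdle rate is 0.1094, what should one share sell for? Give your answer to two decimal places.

€27.41

Three-stage DDM. Project D₁…D_6; terminal Gordon value at t=6 with g = 0.024; discount at r = 0.1094.
D_1 = 1.5206
D_2 = 1.8065
D_3 = 2.1461
D_4 = 2.3603
D_5 = 2.5959
D_6 = 2.8550
TV_6 = 2.9235/(0.1094−0.024) = 34.2328
P₀ = Σ Dₜ/(1+r)ᵗ + TV_6/(1+r)^6 = 27.4062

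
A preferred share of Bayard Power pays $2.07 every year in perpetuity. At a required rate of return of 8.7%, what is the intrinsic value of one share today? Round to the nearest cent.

$23.79

Zero-growth DDM (perpetuity): P₀ = D/r = 2.07 / 0.087 = 23.7931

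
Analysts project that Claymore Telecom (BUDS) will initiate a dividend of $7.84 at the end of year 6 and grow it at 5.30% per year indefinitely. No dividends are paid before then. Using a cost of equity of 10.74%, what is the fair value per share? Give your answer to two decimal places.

Deferred-dividend DDM. At t=5 the remaining stream is a growing perpetuity with first payment D_6 = 7.84.
V_5 = D_6/(r−g) = 7.84/(0.1074−0.053) = 144.1176
P₀ = V_5/(1+r)^5 = 144.1176/(1+0.1074)^5 = 86.5356

$86.54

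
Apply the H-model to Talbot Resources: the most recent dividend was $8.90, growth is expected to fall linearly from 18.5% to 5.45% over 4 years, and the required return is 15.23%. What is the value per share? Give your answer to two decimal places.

$119.71

H-model: P₀ = D₀[(1+g_L) + H(g_S−g_L)]/(r−g_L), with H = 4/2 = 2.
P₀ = 8.90 × [(1+0.0545) + 2×(0.185−0.0545)] / (0.1523−0.0545)
   = 8.90 × 1.3155 / 0.0978 = 119.7132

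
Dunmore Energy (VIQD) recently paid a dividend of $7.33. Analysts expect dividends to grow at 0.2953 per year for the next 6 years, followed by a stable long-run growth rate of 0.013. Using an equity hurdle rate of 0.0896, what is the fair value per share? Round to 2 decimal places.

$357.71

Two-stage DDM. Project D₁…D_6 at 0.2953, terminal growth 0.013, discount at r = 0.0896.
D_1 = 9.4945
D_2 = 12.2983
D_3 = 15.9300
D_4 = 20.6341
D_5 = 26.7273
D_6 = 34.6199
Terminal value at t=6: TV = D_7/(r−g) = 35.0700/(0.0896−0.013) = 457.8327
P₀ = 9.4945/(1+0.0896)^1 + 12.2983/(1+0.0896)^2 + 15.9300/(1+0.0896)^3 + 20.6341/(1+0.0896)^4 + 26.7273/(1+0.0896)^5 + 34.6199/(1+0.0896)^6 + 457.8327/(1+0.0896)^6 = 357.7099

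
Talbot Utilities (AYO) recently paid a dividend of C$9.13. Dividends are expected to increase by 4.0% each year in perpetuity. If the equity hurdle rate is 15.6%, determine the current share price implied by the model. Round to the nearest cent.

C$81.86

Gordon growth model: P₀ = D₁/(r − g). D₁ = 9.13 × (1 + 0.04) = 9.4952.
P₀ = 9.4952 / (0.156 − 0.04) = 9.4952 / 0.116 = 81.8552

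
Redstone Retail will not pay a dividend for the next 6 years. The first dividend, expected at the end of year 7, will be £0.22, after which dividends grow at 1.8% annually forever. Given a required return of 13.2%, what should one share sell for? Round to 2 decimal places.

Deferred-dividend DDM. At t=6 the remaining stream is a growing perpetuity with first payment D_7 = 0.22.
V_6 = D_7/(r−g) = 0.22/(0.132−0.018) = 1.9298
P₀ = V_6/(1+r)^6 = 1.9298/(1+0.132)^6 = 0.9171

£0.92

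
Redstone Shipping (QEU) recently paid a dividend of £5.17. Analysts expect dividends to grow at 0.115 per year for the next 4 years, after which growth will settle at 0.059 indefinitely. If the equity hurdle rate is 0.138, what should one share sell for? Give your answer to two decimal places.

Two-stage DDM. Project D₁…D_4 at 0.115, terminal growth 0.059, discount at r = 0.138.
D_1 = 5.7645
D_2 = 6.4275
D_3 = 7.1666
D_4 = 7.9908
Terminal value at t=4: TV = D_5/(r−g) = 8.4623/(0.138−0.059) = 107.1171
P₀ = 5.7645/(1+0.138)^1 + 6.4275/(1+0.138)^2 + 7.1666/(1+0.138)^3 + 7.9908/(1+0.138)^4 + 107.1171/(1+0.138)^4 = 83.5250

£83.52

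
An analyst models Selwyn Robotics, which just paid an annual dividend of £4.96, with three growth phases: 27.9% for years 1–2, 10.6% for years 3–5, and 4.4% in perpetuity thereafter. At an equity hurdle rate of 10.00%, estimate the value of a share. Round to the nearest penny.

Three-stage DDM. Project D₁…D_5; terminal Gordon value at t=5 with g = 0.044; discount at r = 0.1.
D_1 = 6.3438
D_2 = 8.1138
D_3 = 8.9738
D_4 = 9.9251
D_5 = 10.9771
TV_5 = 11.4601/(0.1−0.044) = 204.6448
P₀ = Σ Dₜ/(1+r)ᵗ + TV_5/(1+r)^5 = 159.8781

£159.88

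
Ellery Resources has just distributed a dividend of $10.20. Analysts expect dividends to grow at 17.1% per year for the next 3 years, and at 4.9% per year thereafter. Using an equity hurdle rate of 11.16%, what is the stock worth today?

$233.80

Two-stage DDM. Project D₁…D_3 at 0.171, terminal growth 0.049, discount at r = 0.1116.
D_1 = 11.9442
D_2 = 13.9867
D_3 = 16.3784
Terminal value at t=3: TV = D_4/(r−g) = 17.1809/(0.1116−0.049) = 274.4555
P₀ = 11.9442/(1+0.1116)^1 + 13.9867/(1+0.1116)^2 + 16.3784/(1+0.1116)^3 + 274.4555/(1+0.1116)^3 = 233.8026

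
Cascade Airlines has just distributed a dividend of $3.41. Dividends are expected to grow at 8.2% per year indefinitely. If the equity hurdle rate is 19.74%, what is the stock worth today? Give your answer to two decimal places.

$31.97

Gordon growth model: P₀ = D₁/(r − g). D₁ = 3.41 × (1 + 0.082) = 3.6896.
P₀ = 3.6896 / (0.1974 − 0.082) = 3.6896 / 0.1154 = 31.9724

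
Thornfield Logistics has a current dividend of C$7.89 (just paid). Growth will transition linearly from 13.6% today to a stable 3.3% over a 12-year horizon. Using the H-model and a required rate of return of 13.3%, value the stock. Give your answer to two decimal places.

H-model: P₀ = D₀[(1+g_L) + H(g_S−g_L)]/(r−g_L), with H = 12/2 = 6.
P₀ = 7.89 × [(1+0.033) + 6×(0.136−0.033)] / (0.133−0.033)
   = 7.89 × 1.6510 / 0.1 = 130.2639

C$130.26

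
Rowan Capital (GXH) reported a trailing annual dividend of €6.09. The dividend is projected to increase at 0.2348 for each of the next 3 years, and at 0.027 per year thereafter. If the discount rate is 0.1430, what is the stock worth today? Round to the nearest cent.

€89.34

Two-stage DDM. Project D₁…D_3 at 0.2348, terminal growth 0.027, discount at r = 0.143.
D_1 = 7.5199
D_2 = 9.2856
D_3 = 11.4659
Terminal value at t=3: TV = D_4/(r−g) = 11.7755/(0.143−0.027) = 101.5125
P₀ = 7.5199/(1+0.143)^1 + 9.2856/(1+0.143)^2 + 11.4659/(1+0.143)^3 + 101.5125/(1+0.143)^3 = 89.3450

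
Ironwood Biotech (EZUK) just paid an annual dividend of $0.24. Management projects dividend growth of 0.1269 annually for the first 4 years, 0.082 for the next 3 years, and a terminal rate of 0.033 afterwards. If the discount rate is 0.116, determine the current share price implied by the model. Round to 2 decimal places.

Three-stage DDM. Project D₁…D_7; terminal Gordon value at t=7 with g = 0.033; discount at r = 0.116.
D_1 = 0.2705
D_2 = 0.3048
D_3 = 0.3435
D_4 = 0.3870
D_5 = 0.4188
D_6 = 0.4531
D_7 = 0.4903
TV_7 = 0.5064/(0.116−0.033) = 6.1018
P₀ = Σ Dₜ/(1+r)ᵗ + TV_7/(1+r)^7 = 4.5177

$4.52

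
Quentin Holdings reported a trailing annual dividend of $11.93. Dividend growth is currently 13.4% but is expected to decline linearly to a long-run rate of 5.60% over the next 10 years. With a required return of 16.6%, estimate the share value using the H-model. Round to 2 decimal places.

H-model: P₀ = D₀[(1+g_L) + H(g_S−g_L)]/(r−g_L), with H = 10/2 = 5.
P₀ = 11.93 × [(1+0.056) + 5×(0.134−0.056)] / (0.166−0.056)
   = 11.93 × 1.4460 / 0.11 = 156.8253

$156.83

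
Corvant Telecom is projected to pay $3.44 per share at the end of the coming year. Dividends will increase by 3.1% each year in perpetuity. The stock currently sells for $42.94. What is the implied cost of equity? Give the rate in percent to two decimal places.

Rearranging the constant-growth DDM: r = D₁/P₀ + g.
r = 3.4400 / 42.94 + 0.031 = 0.08011 + 0.031 = 0.11111

11.11%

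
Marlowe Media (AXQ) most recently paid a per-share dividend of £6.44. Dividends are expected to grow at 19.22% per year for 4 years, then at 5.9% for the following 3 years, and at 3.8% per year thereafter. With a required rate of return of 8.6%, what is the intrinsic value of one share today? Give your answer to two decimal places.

Three-stage DDM. Project D₁…D_7; terminal Gordon value at t=7 with g = 0.038; discount at r = 0.086.
D_1 = 7.6778
D_2 = 9.1534
D_3 = 10.9127
D_4 = 13.0102
D_5 = 13.7777
D_6 = 14.5906
D_7 = 15.4515
TV_7 = 16.0386/(0.086−0.038) = 334.1384
P₀ = Σ Dₜ/(1+r)ᵗ + TV_7/(1+r)^7 = 246.9420

£246.94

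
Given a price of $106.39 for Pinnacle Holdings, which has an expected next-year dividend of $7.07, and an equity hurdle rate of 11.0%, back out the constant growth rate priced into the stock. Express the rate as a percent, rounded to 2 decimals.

4.35%

From P₀ = D₁/(r − g), the implied growth is g = r − D₁/P₀.
g = 0.11 − 7.07/106.39 = 0.11 − 0.06645 = 0.04355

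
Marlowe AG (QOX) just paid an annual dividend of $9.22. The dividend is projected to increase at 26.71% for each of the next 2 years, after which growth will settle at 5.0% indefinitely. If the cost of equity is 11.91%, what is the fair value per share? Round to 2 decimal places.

Two-stage DDM. Project D₁…D_2 at 0.2671, terminal growth 0.05, discount at r = 0.1191.
D_1 = 11.6827
D_2 = 14.8031
Terminal value at t=2: TV = D_3/(r−g) = 15.5433/(0.1191−0.05) = 224.9386
P₀ = 11.6827/(1+0.1191)^1 + 14.8031/(1+0.1191)^2 + 224.9386/(1+0.1191)^2 = 201.8675

$201.87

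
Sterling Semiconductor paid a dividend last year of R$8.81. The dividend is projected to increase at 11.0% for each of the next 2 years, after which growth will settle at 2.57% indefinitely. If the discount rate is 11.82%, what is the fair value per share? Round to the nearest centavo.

R$113.69

Two-stage DDM. Project D₁…D_2 at 0.11, terminal growth 0.0257, discount at r = 0.1182.
D_1 = 9.7791
D_2 = 10.8548
Terminal value at t=2: TV = D_3/(r−g) = 11.1338/(0.1182−0.0257) = 120.3651
P₀ = 9.7791/(1+0.1182)^1 + 10.8548/(1+0.1182)^2 + 120.3651/(1+0.1182)^2 = 113.6901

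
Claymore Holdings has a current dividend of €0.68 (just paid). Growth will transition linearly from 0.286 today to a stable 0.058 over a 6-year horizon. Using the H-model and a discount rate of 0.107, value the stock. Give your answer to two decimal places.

H-model: P₀ = D₀[(1+g_L) + H(g_S−g_L)]/(r−g_L), with H = 6/2 = 3.
P₀ = 0.68 × [(1+0.058) + 3×(0.286−0.058)] / (0.107−0.058)
   = 0.68 × 1.7420 / 0.049 = 24.1747

€24.17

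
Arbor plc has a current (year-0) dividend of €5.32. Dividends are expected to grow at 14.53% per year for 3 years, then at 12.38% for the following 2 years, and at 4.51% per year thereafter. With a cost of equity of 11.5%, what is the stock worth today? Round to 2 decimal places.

€116.08

Three-stage DDM. Project D₁…D_5; terminal Gordon value at t=5 with g = 0.0451; discount at r = 0.115.
D_1 = 6.0930
D_2 = 6.9783
D_3 = 7.9923
D_4 = 8.9817
D_5 = 10.0936
TV_5 = 10.5489/(0.115−0.0451) = 150.9135
P₀ = Σ Dₜ/(1+r)ᵗ + TV_5/(1+r)^5 = 116.0810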